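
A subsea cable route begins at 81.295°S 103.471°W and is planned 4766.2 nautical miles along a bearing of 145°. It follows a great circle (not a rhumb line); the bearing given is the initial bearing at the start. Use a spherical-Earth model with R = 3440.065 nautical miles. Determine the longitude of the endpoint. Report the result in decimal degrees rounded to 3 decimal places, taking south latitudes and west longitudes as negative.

longitude 40.247°

Angular distance δ = d/R = 4766.2 / 3440.065 = 1.385497 rad.
Start latitude φ₁ = -1.418865 rad; initial bearing θ = 2.530727 rad.
Applying the spherical law of cosines for sides, sin φ₂ = sin φ₁ cos δ + cos φ₁ sin δ cos θ = -0.303972, so φ₂ = -17.696°.
Then Δλ = atan2(0.085323, -0.116230) = 2.508353 rad, from sin θ sin δ cos φ₁ over cos δ − sin φ₁ sin φ₂.
λ₂ = λ₁ + Δλ = 40.247°.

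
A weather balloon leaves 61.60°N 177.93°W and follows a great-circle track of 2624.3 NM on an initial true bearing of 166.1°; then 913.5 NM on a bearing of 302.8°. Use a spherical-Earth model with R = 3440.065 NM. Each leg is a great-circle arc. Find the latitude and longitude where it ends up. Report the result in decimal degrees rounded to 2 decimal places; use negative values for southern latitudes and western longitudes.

latitude 26.14°, longitude 177.92°

Apply the spherical direct solution leg by leg, carrying full precision between legs.
Leg 1: from (61.60°, -177.93°), δ = 2624.3/3440.065 = 0.762863 rad, θ = 166.1° → φ = 18.47°, λ = -167.85°.
Leg 2: from (18.47°, -167.85°), δ = 913.5/3440.065 = 0.265547 rad, θ = 302.8° → φ = 26.14°, λ = 177.92°.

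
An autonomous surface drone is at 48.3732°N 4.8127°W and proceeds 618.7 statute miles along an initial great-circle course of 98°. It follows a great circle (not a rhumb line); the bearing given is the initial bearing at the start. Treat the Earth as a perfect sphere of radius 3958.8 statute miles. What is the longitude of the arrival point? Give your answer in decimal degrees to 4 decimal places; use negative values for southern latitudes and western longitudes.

The arc subtends δ = 618.7/3958.8 = 0.156285 rad at the centre.
With φ₁ = 48.3732° = 0.844272 rad and θ = 98° = 1.710423 rad:
sin φ₂ = sin φ₁ cos δ + cos φ₁ sin δ cos θ = (0.747487)(0.987812) + (0.664276)(0.155649)(-0.139173) = 0.723988
φ₂ = asin(0.723988) = 0.809566 rad = 46.3847°.
Then Δλ = atan2(0.102388, 0.446641) = 0.225346 rad, from sin θ sin δ cos φ₁ over cos δ − sin φ₁ sin φ₂.
λ₂ = λ₁ + Δλ = 8.0987°.

longitude 8.0987°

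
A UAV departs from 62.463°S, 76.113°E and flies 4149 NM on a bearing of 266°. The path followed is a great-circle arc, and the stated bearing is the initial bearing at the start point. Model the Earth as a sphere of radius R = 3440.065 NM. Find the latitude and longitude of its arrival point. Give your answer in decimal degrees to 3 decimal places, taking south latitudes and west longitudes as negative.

Angular distance δ = d/R = 4149 / 3440.065 = 1.206082 rad.
Start latitude φ₁ = -1.090185 rad; initial bearing θ = 4.642576 rad.
Destination latitude: φ₂ = arcsin( sin φ₁ cos δ + cos φ₁ sin δ cos θ ) = arcsin(-0.346404) = -20.267°.
Then Δλ = atan2(-0.430860, 0.049522) = -1.456361 rad, from sin θ sin δ cos φ₁ over cos δ − sin φ₁ sin φ₂.
λ₂ = 76.113° + -83.443° = -7.330°.

latitude -20.267°, longitude -7.330°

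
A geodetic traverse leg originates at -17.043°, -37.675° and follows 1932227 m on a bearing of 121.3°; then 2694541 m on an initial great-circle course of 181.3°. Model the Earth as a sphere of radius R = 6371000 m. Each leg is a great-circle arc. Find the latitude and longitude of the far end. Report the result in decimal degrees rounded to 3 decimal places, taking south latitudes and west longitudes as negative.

latitude -49.568°, longitude -22.096°

Apply the spherical direct solution leg by leg, carrying full precision between legs.
Leg 1: from (-17.043°, -37.675°), δ = 1932227/6371000 = 0.303285 rad, θ = 121.3° → φ = -25.344°, λ = -21.273°.
Leg 2: from (-25.344°, -21.273°), δ = 2694541/6371000 = 0.422938 rad, θ = 181.3° → φ = -49.568°, λ = -22.096°.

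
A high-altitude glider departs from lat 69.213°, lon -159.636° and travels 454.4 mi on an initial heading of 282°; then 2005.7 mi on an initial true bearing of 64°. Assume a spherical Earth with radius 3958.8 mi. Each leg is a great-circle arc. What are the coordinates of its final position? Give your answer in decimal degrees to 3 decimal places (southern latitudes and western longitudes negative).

Apply the spherical direct solution leg by leg, carrying full precision between legs.
Leg 1: from (69.213°, -159.636°), δ = 454.4/3958.8 = 0.114782 rad, θ = 282° → φ = 69.587°, λ = -178.371°.
Leg 2: from (69.587°, -178.371°), δ = 2005.7/3958.8 = 0.506643 rad, θ = 64° → φ = 63.337°, λ = -101.983°.

latitude 63.337°, longitude -101.983°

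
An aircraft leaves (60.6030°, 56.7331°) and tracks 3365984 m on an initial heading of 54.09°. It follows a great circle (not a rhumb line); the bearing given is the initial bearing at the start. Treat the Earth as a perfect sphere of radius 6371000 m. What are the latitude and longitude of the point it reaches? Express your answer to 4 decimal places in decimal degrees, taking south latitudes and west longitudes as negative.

latitude 63.8407°, longitude 124.5661°

The arc subtends δ = 3365984/6371000 = 0.528329 rad at the centre.
Converting: φ₁ = 1.057722 rad, θ = 0.944049 rad.
Applying the spherical law of cosines for sides, sin φ₂ = sin φ₁ cos δ + cos φ₁ sin δ cos θ = 0.897572, so φ₂ = 63.8407°.
For the longitude increment, Δλ = atan2( sin θ sin δ cos φ₁, cos δ − sin φ₁ sin φ₂ ) = atan2(0.200409, 0.081651) = 67.8330°.
Hence λ₂ = 56.7331° + 67.8330° = 124.5661°.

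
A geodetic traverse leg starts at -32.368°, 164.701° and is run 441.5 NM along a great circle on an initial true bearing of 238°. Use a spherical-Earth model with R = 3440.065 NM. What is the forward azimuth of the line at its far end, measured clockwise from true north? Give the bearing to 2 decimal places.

δ = 441.5/3440.065 = 0.128341 rad (7.3534°).
Converting: φ₁ = -0.564928 rad, θ = 4.153884 rad.
Destination latitude: φ₂ = arcsin( sin φ₁ cos δ + cos φ₁ sin δ cos θ ) = arcsin(-0.588238) = -36.032°.
Δλ = atan2( sin θ sin δ cos φ₁ , cos δ − sin φ₁ sin φ₂ ) = atan2(-0.091676, 0.676859) = -0.134624 rad = -7.713°.
λ₂ = λ₁ + Δλ = 156.988°.
The forward bearing on arrival equals the back-azimuth from the destination plus 180°.
Back-azimuth from P₂ (-36.03°, 156.99°) to P₁ (-32.37°, 164.70°), with Δλ' = λ₁ − λ₂ = 7.71°: atan2( sin Δλ' cos φ₁ , cos φ₂ sin φ₁ − sin φ₂ cos φ₁ cos Δλ' ) = 62.34°.
Final bearing = (62.34° + 180°) mod 360° = 242.34°.

final bearing 242.34°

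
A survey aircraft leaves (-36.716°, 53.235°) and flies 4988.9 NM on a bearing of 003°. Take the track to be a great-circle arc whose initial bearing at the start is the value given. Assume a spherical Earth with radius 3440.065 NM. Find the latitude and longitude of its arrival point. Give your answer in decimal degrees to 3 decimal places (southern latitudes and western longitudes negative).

δ = 4988.9/3440.065 = 1.450234 rad (83.0923°).
With φ₁ = -36.716° = -0.640815 rad and θ = 3° = 0.052360 rad:
Destination latitude: φ₂ = arcsin( sin φ₁ cos δ + cos φ₁ sin δ cos θ ) = arcsin(0.722796) = 46.286°.
Δλ = atan2( sin θ sin δ cos φ₁ , cos δ − sin φ₁ sin φ₂ ) = atan2(0.041648, 0.552393) = 0.075254 rad = 4.312°.
λ₂ = λ₁ + Δλ = 57.547°.

latitude 46.286°, longitude 57.547°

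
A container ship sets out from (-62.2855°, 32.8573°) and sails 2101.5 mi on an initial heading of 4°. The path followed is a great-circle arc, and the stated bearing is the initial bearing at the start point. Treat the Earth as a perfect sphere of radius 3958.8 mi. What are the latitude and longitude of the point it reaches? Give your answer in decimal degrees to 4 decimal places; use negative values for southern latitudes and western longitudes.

latitude -31.9092°, longitude 35.2416°

Angular distance δ = d/R = 2101.5 / 3958.8 = 0.530843 rad.
With φ₁ = -62.2855° = -1.087087 rad and θ = 4° = 0.069813 rad:
Destination latitude: φ₂ = arcsin( sin φ₁ cos δ + cos φ₁ sin δ cos θ ) = arcsin(-0.528574) = -31.9092°.
Δλ = atan2( sin θ sin δ cos φ₁ , cos δ − sin φ₁ sin φ₂ ) = atan2(0.016424, 0.394447) = 0.041613 rad = 2.3843°.
Hence λ₂ = 32.8573° + 2.3843° = 35.2416°.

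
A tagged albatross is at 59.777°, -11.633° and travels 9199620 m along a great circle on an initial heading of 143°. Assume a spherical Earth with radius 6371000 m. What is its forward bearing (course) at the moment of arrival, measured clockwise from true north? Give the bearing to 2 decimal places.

Angular distance δ = d/R = 9199620 / 6371000 = 1.443984 rad.
Converting: φ₁ = 1.043305 rad, θ = 2.495821 rad.
sin φ₂ = sin φ₁ cos δ + cos φ₁ sin δ cos θ = (0.864073)(0.126473) + (0.503367)(0.991970)(-0.798636) = -0.289497
φ₂ = asin(-0.289497) = -0.293701 rad = -16.828°.
Then Δλ = atan2(0.300501, 0.376619) = 0.673454 rad, from sin θ sin δ cos φ₁ over cos δ − sin φ₁ sin φ₂.
λ₂ = λ₁ + Δλ = 26.953°.
The forward bearing on arrival equals the back-azimuth from the destination plus 180°.
Back-azimuth from P₂ (-16.83°, 26.95°) to P₁ (59.78°, -11.63°), with Δλ' = λ₁ − λ₂ = -38.59°: atan2( sin Δλ' cos φ₁ , cos φ₂ sin φ₁ − sin φ₂ cos φ₁ cos Δλ' ) = 341.55°.
Final bearing = (341.55° + 180°) mod 360° = 161.55°.

final bearing 161.55°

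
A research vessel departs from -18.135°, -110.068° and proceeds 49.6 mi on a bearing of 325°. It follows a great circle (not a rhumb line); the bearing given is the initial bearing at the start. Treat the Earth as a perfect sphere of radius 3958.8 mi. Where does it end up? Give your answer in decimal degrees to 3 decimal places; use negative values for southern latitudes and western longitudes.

Angular distance δ = d/R = 49.6 / 3958.8 = 0.012529 rad.
Start latitude φ₁ = -0.316515 rad; initial bearing θ = 5.672320 rad.
Applying the spherical law of cosines for sides, sin φ₂ = sin φ₁ cos δ + cos φ₁ sin δ cos θ = -0.301479, so φ₂ = -17.546°.
Then Δλ = atan2(-0.006829, 0.906084) = -0.007537 rad, from sin θ sin δ cos φ₁ over cos δ − sin φ₁ sin φ₂.
Hence λ₂ = -110.068° + -0.432° = -110.500°.

latitude -17.546°, longitude -110.500°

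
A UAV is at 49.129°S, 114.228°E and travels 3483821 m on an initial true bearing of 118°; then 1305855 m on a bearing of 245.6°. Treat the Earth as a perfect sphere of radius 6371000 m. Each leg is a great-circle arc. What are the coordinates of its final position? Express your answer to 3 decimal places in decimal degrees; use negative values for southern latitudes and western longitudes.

Apply the spherical direct solution leg by leg, carrying full precision between legs.
Leg 1: from (-49.129°, 114.228°), δ = 3483821/6371000 = 0.546825 rad, θ = 118° → φ = -53.674°, λ = 165.035°.
Leg 2: from (-53.674°, 165.035°), δ = 1305855/6371000 = 0.204969 rad, θ = 245.6° → φ = -56.993°, λ = 145.143°.

latitude -56.993°, longitude 145.143°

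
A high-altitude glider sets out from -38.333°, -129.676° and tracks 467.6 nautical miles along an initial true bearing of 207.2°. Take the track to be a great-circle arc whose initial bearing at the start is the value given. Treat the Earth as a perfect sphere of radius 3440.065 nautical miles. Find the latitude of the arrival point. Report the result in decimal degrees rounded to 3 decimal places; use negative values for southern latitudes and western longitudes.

The arc subtends δ = 467.6/3440.065 = 0.135928 rad at the centre.
Converting: φ₁ = -0.669037 rad, θ = 3.616322 rad.
Applying the spherical law of cosines for sides, sin φ₂ = sin φ₁ cos δ + cos φ₁ sin δ cos θ = -0.709052, so φ₂ = -45.158°.
Δλ = atan2( sin θ sin δ cos φ₁ , cos δ − sin φ₁ sin φ₂ ) = atan2(-0.048588, 0.551000) = -0.087954 rad = -5.039°.
Hence λ₂ = -129.676° + -5.039° = -134.715°.

latitude -45.158°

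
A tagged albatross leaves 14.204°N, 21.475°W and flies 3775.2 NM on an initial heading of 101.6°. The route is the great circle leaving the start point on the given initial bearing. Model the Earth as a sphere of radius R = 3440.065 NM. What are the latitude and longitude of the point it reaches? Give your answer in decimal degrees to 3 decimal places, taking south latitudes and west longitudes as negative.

δ = 3775.2/3440.065 = 1.097421 rad (62.8776°).
With φ₁ = 14.204° = 0.247907 rad and θ = 101.6° = 1.773255 rad:
Destination latitude: φ₂ = arcsin( sin φ₁ cos δ + cos φ₁ sin δ cos θ ) = arcsin(-0.061630) = -3.533°.
For the longitude increment, Δλ = atan2( sin θ sin δ cos φ₁, cos δ − sin φ₁ sin φ₂ ) = atan2(0.845202, 0.471015) = 60.870°.
λ₂ = λ₁ + Δλ = 39.395°.

latitude -3.533°, longitude 39.395°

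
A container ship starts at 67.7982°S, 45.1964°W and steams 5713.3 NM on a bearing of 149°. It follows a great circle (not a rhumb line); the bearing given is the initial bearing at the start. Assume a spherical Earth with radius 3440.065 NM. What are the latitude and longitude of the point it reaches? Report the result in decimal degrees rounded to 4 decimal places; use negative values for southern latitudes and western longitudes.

latitude -13.8486°, longitude 102.9123°

Central angle δ = d/R = 1.660812 rad.
Start latitude φ₁ = -1.183302 rad; initial bearing θ = 2.600541 rad.
Destination latitude: φ₂ = arcsin( sin φ₁ cos δ + cos φ₁ sin δ cos θ ) = arcsin(-0.239357) = -13.8486°.
Δλ = atan2( sin θ sin δ cos φ₁ , cos δ − sin φ₁ sin φ₂ ) = atan2(0.193829, -0.311505) = 2.584984 rad = 148.1087°.
Hence λ₂ = -45.1964° + 148.1087° = 102.9123°.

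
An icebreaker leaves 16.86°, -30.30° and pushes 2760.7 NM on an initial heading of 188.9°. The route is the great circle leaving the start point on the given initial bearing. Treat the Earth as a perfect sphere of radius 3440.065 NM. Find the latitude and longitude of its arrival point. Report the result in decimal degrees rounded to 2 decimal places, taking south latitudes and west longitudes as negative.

The arc subtends δ = 2760.7/3440.065 = 0.802514 rad at the centre.
Start latitude φ₁ = 0.294263 rad; initial bearing θ = 3.296927 rad.
sin φ₂ = sin φ₁ cos δ + cos φ₁ sin δ cos θ = (0.290034)(0.694901) + (0.957016)(0.719105)(-0.987960) = -0.478364
φ₂ = asin(-0.478364) = -0.498791 rad = -28.58°.
Then Δλ = atan2(-0.106471, 0.833643) = -0.127030 rad, from sin θ sin δ cos φ₁ over cos δ − sin φ₁ sin φ₂.
λ₂ = -30.30° + -7.28° = -37.58°.

latitude -28.58°, longitude -37.58°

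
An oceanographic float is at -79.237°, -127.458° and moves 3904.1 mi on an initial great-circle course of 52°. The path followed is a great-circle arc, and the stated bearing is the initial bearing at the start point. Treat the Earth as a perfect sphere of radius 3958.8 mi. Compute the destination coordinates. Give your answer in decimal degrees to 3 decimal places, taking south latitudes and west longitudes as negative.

Central angle δ = d/R = 0.986183 rad.
Converting: φ₁ = -1.382947 rad, θ = 0.907571 rad.
Applying the spherical law of cosines for sides, sin φ₂ = sin φ₁ cos δ + cos φ₁ sin δ cos θ = -0.446290, so φ₂ = -26.506°.
Then Δλ = atan2(0.122719, 0.113439) = 0.824677 rad, from sin θ sin δ cos φ₁ over cos δ − sin φ₁ sin φ₂.
λ₂ = -127.458° + 47.251° = -80.207°.

latitude -26.506°, longitude -80.207°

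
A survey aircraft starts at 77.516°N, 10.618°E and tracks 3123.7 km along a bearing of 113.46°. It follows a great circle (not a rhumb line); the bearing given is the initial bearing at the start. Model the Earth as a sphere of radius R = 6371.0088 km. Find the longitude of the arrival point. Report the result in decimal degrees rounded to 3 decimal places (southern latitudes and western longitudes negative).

longitude 59.752°

δ = 3123.7/6371.0088 = 0.490299 rad (28.0921°).
Converting: φ₁ = 1.352909 rad, θ = 1.980251 rad.
sin φ₂ = sin φ₁ cos δ + cos φ₁ sin δ cos θ = (0.976356)(0.882192) + (0.216167)(0.470890)(-0.398109) = 0.820810
φ₂ = asin(0.820810) = 0.962828 rad = 55.166°.
For the longitude increment, Δλ = atan2( sin θ sin δ cos φ₁, cos δ − sin φ₁ sin φ₂ ) = atan2(0.093377, 0.080789) = 49.134°.
λ₂ = λ₁ + Δλ = 59.752°.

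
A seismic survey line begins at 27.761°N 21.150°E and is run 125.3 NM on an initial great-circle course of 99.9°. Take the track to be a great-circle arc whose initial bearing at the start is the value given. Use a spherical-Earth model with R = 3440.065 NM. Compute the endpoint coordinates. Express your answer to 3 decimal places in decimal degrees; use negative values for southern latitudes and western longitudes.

The arc subtends δ = 125.3/3440.065 = 0.036424 rad at the centre.
With φ₁ = 27.761° = 0.484521 rad and θ = 99.9° = 1.743584 rad:
Destination latitude: φ₂ = arcsin( sin φ₁ cos δ + cos φ₁ sin δ cos θ ) = arcsin(0.459935) = 27.383°.
Δλ = atan2( sin θ sin δ cos φ₁ , cos δ − sin φ₁ sin φ₂ ) = atan2(0.031744, 0.785106) = 0.040411 rad = 2.315°.
λ₂ = 21.150° + 2.315° = 23.465°.

latitude 27.383°, longitude 23.465°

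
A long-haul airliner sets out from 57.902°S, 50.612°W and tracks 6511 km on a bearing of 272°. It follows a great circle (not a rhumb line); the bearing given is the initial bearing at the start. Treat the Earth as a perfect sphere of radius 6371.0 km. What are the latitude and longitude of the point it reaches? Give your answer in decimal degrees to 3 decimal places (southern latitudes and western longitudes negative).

latitude -25.221°, longitude -121.082°

δ = 6511/6371 = 1.021975 rad (58.5548°).
With φ₁ = -57.902° = -1.010581 rad and θ = 272° = 4.747296 rad:
sin φ₂ = sin φ₁ cos δ + cos φ₁ sin δ cos θ = (-0.847140)(0.521682) + (0.531369)(0.853140)(0.034899) = -0.426117
φ₂ = asin(-0.426117) = -0.440196 rad = -25.221°.
Then Δλ = atan2(-0.453056, 0.160701) = -1.229936 rad, from sin θ sin δ cos φ₁ over cos δ − sin φ₁ sin φ₂.
λ₂ = -50.612° + -70.470° = -121.082°.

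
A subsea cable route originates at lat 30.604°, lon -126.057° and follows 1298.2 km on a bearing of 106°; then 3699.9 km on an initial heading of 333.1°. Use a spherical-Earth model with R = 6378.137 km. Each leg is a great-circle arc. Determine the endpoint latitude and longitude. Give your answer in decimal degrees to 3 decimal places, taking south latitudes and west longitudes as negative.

latitude 54.417°, longitude -138.710°

Apply the spherical direct solution leg by leg, carrying full precision between legs.
Leg 1: from (30.604°, -126.057°), δ = 1298.2/6378.137 = 0.203539 rad, θ = 106° → φ = 26.785°, λ = -113.485°.
Leg 2: from (26.785°, -113.485°), δ = 3699.9/6378.137 = 0.580091 rad, θ = 333.1° → φ = 54.417°, λ = -138.710°.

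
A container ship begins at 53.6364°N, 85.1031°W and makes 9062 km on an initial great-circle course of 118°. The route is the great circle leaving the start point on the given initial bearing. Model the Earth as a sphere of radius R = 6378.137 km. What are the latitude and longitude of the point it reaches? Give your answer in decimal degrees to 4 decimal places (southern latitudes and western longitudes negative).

latitude -8.9101°, longitude -23.0116°

δ = 9062/6378.137 = 1.420791 rad (81.4053°).
With φ₁ = 53.6364° = 0.936132 rad and θ = 118° = 2.059489 rad:
sin φ₂ = sin φ₁ cos δ + cos φ₁ sin δ cos θ = (0.805271)(0.149443) + (0.592907)(0.988770)(-0.469472) = -0.154885
φ₂ = asin(-0.154885) = -0.155511 rad = -8.9101°.
Δλ = atan2( sin θ sin δ cos φ₁ , cos δ − sin φ₁ sin φ₂ ) = atan2(0.517627, 0.274168) = 1.083701 rad = 62.0915°.
Hence λ₂ = -85.1031° + 62.0915° = -23.0116°.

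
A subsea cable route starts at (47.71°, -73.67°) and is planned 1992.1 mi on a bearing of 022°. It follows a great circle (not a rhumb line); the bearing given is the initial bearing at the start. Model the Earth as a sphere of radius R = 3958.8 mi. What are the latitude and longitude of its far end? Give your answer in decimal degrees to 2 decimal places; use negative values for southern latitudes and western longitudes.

δ = 1992.1/3958.8 = 0.503208 rad (28.8317°).
Converting: φ₁ = 0.832697 rad, θ = 0.383972 rad.
sin φ₂ = sin φ₁ cos δ + cos φ₁ sin δ cos θ = (0.739749)(0.876040) + (0.672883)(0.482238)(0.927184) = 0.948911
φ₂ = asin(0.948911) = 1.249768 rad = 71.61°.
For the longitude increment, Δλ = atan2( sin θ sin δ cos φ₁, cos δ − sin φ₁ sin φ₂ ) = atan2(0.121556, 0.174084) = 34.93°.
Hence λ₂ = -73.67° + 34.93° = -38.74°.

latitude 71.61°, longitude -38.74°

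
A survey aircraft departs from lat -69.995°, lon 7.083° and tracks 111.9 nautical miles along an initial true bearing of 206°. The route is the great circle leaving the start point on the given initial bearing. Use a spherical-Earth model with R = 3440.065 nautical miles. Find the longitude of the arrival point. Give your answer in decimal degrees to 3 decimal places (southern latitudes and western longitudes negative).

longitude 4.487°

Central angle δ = d/R = 0.032528 rad.
Start latitude φ₁ = -1.221643 rad; initial bearing θ = 3.595378 rad.
Applying the spherical law of cosines for sides, sin φ₂ = sin φ₁ cos δ + cos φ₁ sin δ cos θ = -0.949166, so φ₂ = -71.653°.
Then Δλ = atan2(-0.004877, 0.107575) = -0.045308 rad, from sin θ sin δ cos φ₁ over cos δ − sin φ₁ sin φ₂.
λ₂ = λ₁ + Δλ = 4.487°.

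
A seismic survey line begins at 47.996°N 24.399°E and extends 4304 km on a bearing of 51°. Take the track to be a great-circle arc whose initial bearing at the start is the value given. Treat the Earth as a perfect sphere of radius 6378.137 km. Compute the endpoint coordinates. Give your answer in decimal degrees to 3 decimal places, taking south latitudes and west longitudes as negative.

latitude 57.494°, longitude 89.017°

δ = 4304/6378.137 = 0.674805 rad (38.6635°).
Converting: φ₁ = 0.837688 rad, θ = 0.890118 rad.
Applying the spherical law of cosines for sides, sin φ₂ = sin φ₁ cos δ + cos φ₁ sin δ cos θ = 0.843331, so φ₂ = 57.494°.
Then Δλ = atan2(0.324900, 0.154151) = 1.127792 rad, from sin θ sin δ cos φ₁ over cos δ − sin φ₁ sin φ₂.
Hence λ₂ = 24.399° + 64.618° = 89.017°.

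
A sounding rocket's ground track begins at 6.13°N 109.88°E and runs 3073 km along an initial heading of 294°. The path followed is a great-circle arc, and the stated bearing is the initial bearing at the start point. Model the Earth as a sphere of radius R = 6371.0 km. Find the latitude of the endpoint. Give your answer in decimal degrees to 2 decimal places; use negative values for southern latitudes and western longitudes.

The arc subtends δ = 3073/6371 = 0.482342 rad at the centre.
Converting: φ₁ = 0.106989 rad, θ = 5.131268 rad.
Destination latitude: φ₂ = arcsin( sin φ₁ cos δ + cos φ₁ sin δ cos θ ) = arcsin(0.282190) = 16.39°.
Then Δλ = atan2(-0.421330, 0.855778) = -0.457497 rad, from sin θ sin δ cos φ₁ over cos δ − sin φ₁ sin φ₂.
Hence λ₂ = 109.88° + -26.21° = 83.67°.

latitude 16.39°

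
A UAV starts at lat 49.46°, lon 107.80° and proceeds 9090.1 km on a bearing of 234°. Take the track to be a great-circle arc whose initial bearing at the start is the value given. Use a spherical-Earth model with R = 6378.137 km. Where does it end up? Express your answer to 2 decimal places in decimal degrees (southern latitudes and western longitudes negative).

Central angle δ = d/R = 1.425197 rad.
Converting: φ₁ = 0.863240 rad, θ = 4.084070 rad.
sin φ₂ = sin φ₁ cos δ + cos φ₁ sin δ cos θ = (0.759952)(0.145086) + (0.649979)(0.989419)(-0.587785) = -0.267747
φ₂ = asin(-0.267747) = -0.271054 rad = -15.53°.
Δλ = atan2( sin θ sin δ cos φ₁ , cos δ − sin φ₁ sin φ₂ ) = atan2(-0.520280, 0.348561) = -0.980525 rad = -56.18°.
λ₂ = 107.80° + -56.18° = 51.62°.

latitude -15.53°, longitude 51.62°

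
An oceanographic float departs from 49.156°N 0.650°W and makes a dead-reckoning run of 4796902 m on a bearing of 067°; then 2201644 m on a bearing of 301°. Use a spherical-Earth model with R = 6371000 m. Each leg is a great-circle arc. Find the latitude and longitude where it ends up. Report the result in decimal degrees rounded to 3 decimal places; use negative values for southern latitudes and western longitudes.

Apply the spherical direct solution leg by leg, carrying full precision between legs.
Leg 1: from (49.156°, -0.650°), δ = 4796902/6371000 = 0.752928 rad, θ = 67° → φ = 46.614°, λ = 65.741°.
Leg 2: from (46.614°, 65.741°), δ = 2201644/6371000 = 0.345573 rad, θ = 301° → φ = 53.477°, λ = 36.541°.

latitude 53.477°, longitude 36.541°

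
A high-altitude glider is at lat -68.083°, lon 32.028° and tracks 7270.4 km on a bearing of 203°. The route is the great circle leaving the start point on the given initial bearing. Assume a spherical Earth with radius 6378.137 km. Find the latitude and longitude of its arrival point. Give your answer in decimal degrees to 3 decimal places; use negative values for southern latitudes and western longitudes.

Central angle δ = d/R = 1.139894 rad.
Converting: φ₁ = -1.188273 rad, θ = 3.543018 rad.
Applying the spherical law of cosines for sides, sin φ₂ = sin φ₁ cos δ + cos φ₁ sin δ cos θ = -0.699685, so φ₂ = -44.402°.
Then Δλ = atan2(-0.132514, -0.231425) = -2.621565 rad, from sin θ sin δ cos φ₁ over cos δ − sin φ₁ sin φ₂.
λ₂ = λ₁ + Δλ = -118.177°.

latitude -44.402°, longitude -118.177°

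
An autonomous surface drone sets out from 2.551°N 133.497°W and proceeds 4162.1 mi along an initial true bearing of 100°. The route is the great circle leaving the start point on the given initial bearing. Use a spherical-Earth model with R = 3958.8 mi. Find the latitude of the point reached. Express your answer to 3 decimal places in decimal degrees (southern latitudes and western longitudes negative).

Central angle δ = d/R = 1.051354 rad.
Start latitude φ₁ = 0.044523 rad; initial bearing θ = 1.745329 rad.
Destination latitude: φ₂ = arcsin( sin φ₁ cos δ + cos φ₁ sin δ cos θ ) = arcsin(-0.128500) = -7.383°.
Δλ = atan2( sin θ sin δ cos φ₁ , cos δ − sin φ₁ sin φ₂ ) = atan2(0.854061, 0.502116) = 1.039310 rad = 59.548°.
Hence λ₂ = -133.497° + 59.548° = -73.949°.

latitude -7.383°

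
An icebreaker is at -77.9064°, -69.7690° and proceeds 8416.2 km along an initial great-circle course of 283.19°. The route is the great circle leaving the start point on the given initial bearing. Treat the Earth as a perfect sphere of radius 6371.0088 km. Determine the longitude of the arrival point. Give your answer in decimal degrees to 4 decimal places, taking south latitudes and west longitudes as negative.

longitude -143.9114°

δ = 8416.2/6371.0088 = 1.321015 rad (75.6886°).
With φ₁ = -77.9064° = -1.359723 rad and θ = 283.19° = 4.942598 rad:
sin φ₂ = sin φ₁ cos δ + cos φ₁ sin δ cos θ = (-0.977807)(0.247192) + (0.209509)(0.968967)(0.228181) = -0.195383
φ₂ = asin(-0.195383) = -0.196648 rad = -11.2671°.
For the longitude increment, Δλ = atan2( sin θ sin δ cos φ₁, cos δ − sin φ₁ sin φ₂ ) = atan2(-0.197652, 0.056145) = -74.1424°.
Hence λ₂ = -69.7690° + -74.1424° = -143.9114°.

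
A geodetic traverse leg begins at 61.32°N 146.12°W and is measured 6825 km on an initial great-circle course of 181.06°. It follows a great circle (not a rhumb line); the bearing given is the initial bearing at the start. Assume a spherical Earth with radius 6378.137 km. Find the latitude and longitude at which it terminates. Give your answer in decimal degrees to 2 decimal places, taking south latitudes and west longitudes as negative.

latitude 0.01°, longitude -147.05°

Central angle δ = d/R = 1.070062 rad.
With φ₁ = 61.32° = 1.070236 rad and θ = 181.06° = 3.160093 rad:
Destination latitude: φ₂ = arcsin( sin φ₁ cos δ + cos φ₁ sin δ cos θ ) = arcsin(0.000246) = 0.01°.
Then Δλ = atan2(-0.007788, 0.479854) = -0.016229 rad, from sin θ sin δ cos φ₁ over cos δ − sin φ₁ sin φ₂.
λ₂ = λ₁ + Δλ = -147.05°.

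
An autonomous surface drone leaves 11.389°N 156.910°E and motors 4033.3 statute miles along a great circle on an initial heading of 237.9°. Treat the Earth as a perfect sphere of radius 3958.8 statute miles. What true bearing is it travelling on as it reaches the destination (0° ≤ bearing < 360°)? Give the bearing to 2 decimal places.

final bearing 242.01°

δ = 4033.3/3958.8 = 1.018819 rad (58.3740°).
Start latitude φ₁ = 0.198776 rad; initial bearing θ = 4.152138 rad.
Destination latitude: φ₂ = arcsin( sin φ₁ cos δ + cos φ₁ sin δ cos θ ) = arcsin(-0.340023) = -19.878°.
For the longitude increment, Δλ = atan2( sin θ sin δ cos φ₁, cos δ − sin φ₁ sin φ₂ ) = atan2(-0.707112, 0.591516) = -50.087°.
λ₂ = λ₁ + Δλ = 106.823°.
The forward bearing on arrival equals the back-azimuth from the destination plus 180°.
Back-azimuth from P₂ (-19.88°, 106.82°) to P₁ (11.39°, 156.91°), with Δλ' = λ₁ − λ₂ = 50.09°: atan2( sin Δλ' cos φ₁ , cos φ₂ sin φ₁ − sin φ₂ cos φ₁ cos Δλ' ) = 62.01°.
Final bearing = (62.01° + 180°) mod 360° = 242.01°.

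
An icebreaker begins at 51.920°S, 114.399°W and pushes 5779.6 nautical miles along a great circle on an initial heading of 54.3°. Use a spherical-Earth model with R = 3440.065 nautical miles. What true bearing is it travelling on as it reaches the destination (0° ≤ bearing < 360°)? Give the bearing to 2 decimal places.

Central angle δ = d/R = 1.680085 rad.
Converting: φ₁ = -0.906175 rad, θ = 0.947714 rad.
Destination latitude: φ₂ = arcsin( sin φ₁ cos δ + cos φ₁ sin δ cos θ ) = arcsin(0.443613) = 26.335°.
For the longitude increment, Δλ = atan2( sin θ sin δ cos φ₁, cos δ − sin φ₁ sin φ₂ ) = atan2(0.497873, 0.240120) = 64.252°.
Hence λ₂ = -114.399° + 64.252° = -50.147°.
The forward bearing on arrival equals the back-azimuth from the destination plus 180°.
Back-azimuth from P₂ (26.33°, -50.15°) to P₁ (-51.92°, -114.40°), with Δλ' = λ₁ − λ₂ = -64.25°: atan2( sin Δλ' cos φ₁ , cos φ₂ sin φ₁ − sin φ₂ cos φ₁ cos Δλ' ) = 213.98°.
Final bearing = (213.98° + 180°) mod 360° = 33.98°.

final bearing 33.98°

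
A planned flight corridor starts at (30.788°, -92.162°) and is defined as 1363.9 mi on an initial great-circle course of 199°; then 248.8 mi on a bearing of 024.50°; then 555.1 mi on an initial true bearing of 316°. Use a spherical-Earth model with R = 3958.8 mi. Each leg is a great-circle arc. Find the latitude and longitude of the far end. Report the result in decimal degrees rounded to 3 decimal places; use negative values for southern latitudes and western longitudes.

latitude 20.938°, longitude -103.036°

Apply the spherical direct solution leg by leg, carrying full precision between legs.
Leg 1: from (30.788°, -92.162°), δ = 1363.9/3958.8 = 0.344524 rad, θ = 199° → φ = 11.973°, λ = -98.616°.
Leg 2: from (11.973°, -98.616°), δ = 248.8/3958.8 = 0.062847 rad, θ = 24.5° → φ = 15.245°, λ = -97.069°.
Leg 3: from (15.245°, -97.069°), δ = 555.1/3958.8 = 0.140219 rad, θ = 316° → φ = 20.938°, λ = -103.036°.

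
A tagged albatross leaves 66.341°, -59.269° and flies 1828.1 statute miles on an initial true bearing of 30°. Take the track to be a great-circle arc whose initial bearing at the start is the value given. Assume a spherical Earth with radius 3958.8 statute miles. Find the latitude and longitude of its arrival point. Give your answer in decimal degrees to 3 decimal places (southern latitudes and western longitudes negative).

δ = 1828.1/3958.8 = 0.461781 rad (26.4581°).
Start latitude φ₁ = 1.157869 rad; initial bearing θ = 0.523599 rad.
Applying the spherical law of cosines for sides, sin φ₂ = sin φ₁ cos δ + cos φ₁ sin δ cos θ = 0.974853, so φ₂ = 77.124°.
Δλ = atan2( sin θ sin δ cos φ₁ , cos δ − sin φ₁ sin φ₂ ) = atan2(0.089397, 0.002344) = 1.544587 rad = 88.498°.
λ₂ = λ₁ + Δλ = 29.229°.

latitude 77.124°, longitude 29.229°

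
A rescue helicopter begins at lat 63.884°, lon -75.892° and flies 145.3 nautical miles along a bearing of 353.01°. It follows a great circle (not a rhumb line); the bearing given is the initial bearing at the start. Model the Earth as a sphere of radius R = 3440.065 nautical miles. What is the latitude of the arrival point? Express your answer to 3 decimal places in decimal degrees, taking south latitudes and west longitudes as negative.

The arc subtends δ = 145.3/3440.065 = 0.042238 rad at the centre.
With φ₁ = 63.884° = 1.114986 rad and θ = 353.01° = 6.161187 rad:
Destination latitude: φ₂ = arcsin( sin φ₁ cos δ + cos φ₁ sin δ cos θ ) = arcsin(0.915553) = 66.284°.
For the longitude increment, Δλ = atan2( sin θ sin δ cos φ₁, cos δ − sin φ₁ sin φ₂ ) = atan2(-0.002262, 0.177029) = -0.732°.
λ₂ = -75.892° + -0.732° = -76.624°.

latitude 66.284°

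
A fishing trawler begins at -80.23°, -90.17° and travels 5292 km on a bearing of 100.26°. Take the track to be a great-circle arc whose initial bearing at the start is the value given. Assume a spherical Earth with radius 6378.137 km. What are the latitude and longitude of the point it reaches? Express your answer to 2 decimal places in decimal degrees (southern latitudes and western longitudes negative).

latitude -43.44°, longitude 1.01°

The arc subtends δ = 5292/6378.137 = 0.829709 rad at the centre.
With φ₁ = -80.23° = -1.400278 rad and θ = 100.26° = 1.749867 rad:
Destination latitude: φ₂ = arcsin( sin φ₁ cos δ + cos φ₁ sin δ cos θ ) = arcsin(-0.687597) = -43.44°.
Then Δλ = atan2(0.123187, -0.002535) = 1.591371 rad, from sin θ sin δ cos φ₁ over cos δ − sin φ₁ sin φ₂.
λ₂ = -90.17° + 91.18° = 1.01°.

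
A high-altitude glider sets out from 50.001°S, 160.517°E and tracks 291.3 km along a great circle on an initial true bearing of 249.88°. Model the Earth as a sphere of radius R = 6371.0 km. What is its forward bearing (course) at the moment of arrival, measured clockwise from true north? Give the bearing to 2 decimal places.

The arc subtends δ = 291.3/6371 = 0.045723 rad at the centre.
Converting: φ₁ = -0.872682 rad, θ = 4.361229 rad.
Applying the spherical law of cosines for sides, sin φ₂ = sin φ₁ cos δ + cos φ₁ sin δ cos θ = -0.775361, so φ₂ = -50.838°.
Δλ = atan2( sin θ sin δ cos φ₁ , cos δ − sin φ₁ sin φ₂ ) = atan2(-0.027586, 0.404985) = -0.068012 rad = -3.897°.
λ₂ = λ₁ + Δλ = 156.620°.
The forward bearing on arrival equals the back-azimuth from the destination plus 180°.
Back-azimuth from P₂ (-50.84°, 156.62°) to P₁ (-50.00°, 160.52°), with Δλ' = λ₁ − λ₂ = 3.90°: atan2( sin Δλ' cos φ₁ , cos φ₂ sin φ₁ − sin φ₂ cos φ₁ cos Δλ' ) = 72.88°.
Final bearing = (72.88° + 180°) mod 360° = 252.88°.

final bearing 252.88°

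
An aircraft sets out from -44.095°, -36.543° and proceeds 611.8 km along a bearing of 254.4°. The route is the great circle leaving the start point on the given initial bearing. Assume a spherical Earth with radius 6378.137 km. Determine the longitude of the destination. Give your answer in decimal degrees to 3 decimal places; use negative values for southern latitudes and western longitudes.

δ = 611.8/6378.137 = 0.095921 rad (5.4959°).
Converting: φ₁ = -0.769603 rad, θ = 4.440118 rad.
Applying the spherical law of cosines for sides, sin φ₂ = sin φ₁ cos δ + cos φ₁ sin δ cos θ = -0.711149, so φ₂ = -45.328°.
For the longitude increment, Δλ = atan2( sin θ sin δ cos φ₁, cos δ − sin φ₁ sin φ₂ ) = atan2(-0.066250, 0.500550) = -7.540°.
λ₂ = λ₁ + Δλ = -44.083°.

longitude -44.083°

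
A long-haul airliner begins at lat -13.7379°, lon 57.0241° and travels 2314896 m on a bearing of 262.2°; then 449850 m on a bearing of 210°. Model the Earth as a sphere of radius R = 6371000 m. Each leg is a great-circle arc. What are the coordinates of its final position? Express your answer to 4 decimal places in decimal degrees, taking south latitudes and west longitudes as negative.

latitude -19.0874°, longitude 33.4419°

Apply the spherical direct solution leg by leg, carrying full precision between legs.
Leg 1: from (-13.7379°, 57.0241°), δ = 2314896/6371000 = 0.363349 rad, θ = 262.2° → φ = -15.5947°, λ = 35.5811°.
Leg 2: from (-15.5947°, 35.5811°), δ = 449850/6371000 = 0.070609 rad, θ = 210° → φ = -19.0874°, λ = 33.4419°.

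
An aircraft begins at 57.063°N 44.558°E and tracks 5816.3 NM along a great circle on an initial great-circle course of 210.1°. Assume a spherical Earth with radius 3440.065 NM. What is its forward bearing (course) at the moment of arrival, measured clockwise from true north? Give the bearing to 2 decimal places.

δ = 5816.3/3440.065 = 1.690753 rad (96.8730°).
Converting: φ₁ = 0.995937 rad, θ = 3.666937 rad.
sin φ₂ = sin φ₁ cos δ + cos φ₁ sin δ cos θ = (0.839269)(-0.119669) + (0.543717)(0.992814)(-0.865151) = -0.567451
φ₂ = asin(-0.567451) = -0.603407 rad = -34.573°.
Δλ = atan2( sin θ sin δ cos φ₁ , cos δ − sin φ₁ sin φ₂ ) = atan2(-0.270720, 0.356575) = -0.649378 rad = -37.207°.
Hence λ₂ = 44.558° + -37.207° = 7.351°.
The forward bearing on arrival equals the back-azimuth from the destination plus 180°.
Back-azimuth from P₂ (-34.57°, 7.35°) to P₁ (57.06°, 44.56°), with Δλ' = λ₁ − λ₂ = 37.21°: atan2( sin Δλ' cos φ₁ , cos φ₂ sin φ₁ − sin φ₂ cos φ₁ cos Δλ' ) = 19.34°.
Final bearing = (19.34° + 180°) mod 360° = 199.34°.

final bearing 199.34°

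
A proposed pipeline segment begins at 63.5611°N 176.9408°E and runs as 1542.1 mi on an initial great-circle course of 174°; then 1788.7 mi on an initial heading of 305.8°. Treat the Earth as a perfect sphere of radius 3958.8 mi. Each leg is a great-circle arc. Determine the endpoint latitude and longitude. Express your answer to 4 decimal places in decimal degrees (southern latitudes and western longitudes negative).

Apply the spherical direct solution leg by leg, carrying full precision between legs.
Leg 1: from (63.5611°, 176.9408°), δ = 1542.1/3958.8 = 0.389537 rad, θ = 174° → φ = 41.3129°, λ = 179.9702°.
Leg 2: from (41.3129°, 179.9702°), δ = 1788.7/3958.8 = 0.451829 rad, θ = 305.8° → φ = 51.7907°, λ = 145.0446°.

latitude 51.7907°, longitude 145.0446°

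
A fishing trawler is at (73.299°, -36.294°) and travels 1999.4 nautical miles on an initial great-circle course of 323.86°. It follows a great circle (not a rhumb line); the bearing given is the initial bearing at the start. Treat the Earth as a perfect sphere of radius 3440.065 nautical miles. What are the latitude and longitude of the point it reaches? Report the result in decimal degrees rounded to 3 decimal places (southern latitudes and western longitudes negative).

latitude 68.119°, longitude -155.968°

Angular distance δ = d/R = 1999.4 / 3440.065 = 0.581210 rad.
With φ₁ = 73.299° = 1.279309 rad and θ = 323.86° = 5.652423 rad:
Destination latitude: φ₂ = arcsin( sin φ₁ cos δ + cos φ₁ sin δ cos θ ) = arcsin(0.927963) = 68.119°.
Then Δλ = atan2(-0.093053, -0.053020) = -2.088703 rad, from sin θ sin δ cos φ₁ over cos δ − sin φ₁ sin φ₂.
λ₂ = λ₁ + Δλ = -155.968°.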